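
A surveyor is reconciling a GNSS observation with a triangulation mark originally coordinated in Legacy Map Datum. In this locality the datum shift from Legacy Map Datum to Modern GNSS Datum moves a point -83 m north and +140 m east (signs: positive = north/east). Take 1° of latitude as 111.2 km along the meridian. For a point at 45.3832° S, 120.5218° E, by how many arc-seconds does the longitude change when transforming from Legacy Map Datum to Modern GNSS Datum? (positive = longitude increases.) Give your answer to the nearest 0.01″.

At latitude -45.3832°, cos φ = 0.702362.
1° of longitude at this latitude = 111.2 × cos φ = 78.10 km, so Δλ = 140.0 / 78102.6 = 0.0017925° = 6.453″.

Δλ = 6.45″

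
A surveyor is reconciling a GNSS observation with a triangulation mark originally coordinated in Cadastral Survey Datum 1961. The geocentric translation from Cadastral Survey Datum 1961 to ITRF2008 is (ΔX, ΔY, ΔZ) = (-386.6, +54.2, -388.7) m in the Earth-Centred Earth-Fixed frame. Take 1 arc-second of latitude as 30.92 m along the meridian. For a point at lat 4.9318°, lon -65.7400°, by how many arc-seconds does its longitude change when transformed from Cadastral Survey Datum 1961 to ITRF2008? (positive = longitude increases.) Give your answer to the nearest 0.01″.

sin φ = 0.085970, cos φ = 0.996298, sin λ = -0.911690, cos λ = 0.410878.
East component: ΔE = −sin λ·ΔX + cos λ·ΔY = −(-0.911690)(-386.6) + (0.410878)(54.2) = -330.19 m.
1° of latitude spans 3600 × 30.92 = 111312 m; at latitude φ, 1° of longitude spans that × cos φ = 110899.9 m, so Δλ = -330.19 / 110899.9 × 3600 = -10.719″.

Δλ = -10.72″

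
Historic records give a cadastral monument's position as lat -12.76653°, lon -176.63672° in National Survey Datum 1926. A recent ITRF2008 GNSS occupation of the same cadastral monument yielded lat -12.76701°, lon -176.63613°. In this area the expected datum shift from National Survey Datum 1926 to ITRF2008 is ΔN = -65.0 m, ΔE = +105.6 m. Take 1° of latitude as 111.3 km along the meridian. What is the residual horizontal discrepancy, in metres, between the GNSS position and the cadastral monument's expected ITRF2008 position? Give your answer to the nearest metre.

43 m

Observed coordinate differences: Δφ = -0.00048°, Δλ = +0.00059°.
Converting to metres (1° lat = 111300 m, cos φ = 0.975279): observed ΔN = -53.4 m, observed ΔE = 64.0 m.
Subtracting the expected shift leaves a residual of -53.4 − (-65.0) = 11.6 m north and 64.0 − (105.6) = -41.6 m east.
Residual distance = √(11.6² + (-41.6)²) = 43.1 m.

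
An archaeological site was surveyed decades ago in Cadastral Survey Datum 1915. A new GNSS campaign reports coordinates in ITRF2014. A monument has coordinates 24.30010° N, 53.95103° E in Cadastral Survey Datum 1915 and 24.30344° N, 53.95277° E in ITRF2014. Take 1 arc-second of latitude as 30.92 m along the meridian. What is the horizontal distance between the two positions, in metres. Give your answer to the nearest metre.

412 m

Δφ = 24.30344° − 24.30010° = +0.00334°; Δλ = 53.95277° − 53.95103° = +0.00174°.
1° of latitude = 3600 × 30.92 = 111312 m.
ΔN = Δφ × 111312 = 371.8 m; ΔE = Δλ × 111312 × cos(24.30010°) = +0.00174 × 111312 × 0.911403 = 176.5 m.
Distance = √(ΔE² + ΔN²) = √(176.5² + 371.8²) = 411.6 m.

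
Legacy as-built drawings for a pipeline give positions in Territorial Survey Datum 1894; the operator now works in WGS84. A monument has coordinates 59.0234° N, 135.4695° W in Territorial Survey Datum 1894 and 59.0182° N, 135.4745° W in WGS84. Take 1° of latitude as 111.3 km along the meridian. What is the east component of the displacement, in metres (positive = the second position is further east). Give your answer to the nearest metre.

Δφ = 59.0182° − 59.0234° = -0.0052°; Δλ = -135.4745° − -135.4695° = -0.0050°.
ΔN = Δφ × 111300 = -578.8 m; ΔE = Δλ × 111300 × cos(59.0234°) = -0.0050 × 111300 × 0.514688 = -286.4 m.

ΔE = -286 m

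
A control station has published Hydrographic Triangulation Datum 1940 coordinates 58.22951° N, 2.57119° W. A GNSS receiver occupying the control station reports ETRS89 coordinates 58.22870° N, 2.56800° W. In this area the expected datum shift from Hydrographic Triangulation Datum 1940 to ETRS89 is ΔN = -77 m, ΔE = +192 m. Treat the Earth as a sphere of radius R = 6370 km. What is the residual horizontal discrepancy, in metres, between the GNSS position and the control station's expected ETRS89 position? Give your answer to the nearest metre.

Observed coordinate differences: Δφ = -0.00081°, Δλ = +0.00319°.
Converting to metres (1° lat = 111177 m, cos φ = 0.526518): observed ΔN = -90.1 m, observed ΔE = 186.7 m.
Subtracting the expected shift leaves a residual of -90.1 − (-77) = -13.1 m north and 186.7 − (192) = -5.3 m east.
Residual distance = √((-13.1)² + (-5.3)²) = 14.1 m.

14 m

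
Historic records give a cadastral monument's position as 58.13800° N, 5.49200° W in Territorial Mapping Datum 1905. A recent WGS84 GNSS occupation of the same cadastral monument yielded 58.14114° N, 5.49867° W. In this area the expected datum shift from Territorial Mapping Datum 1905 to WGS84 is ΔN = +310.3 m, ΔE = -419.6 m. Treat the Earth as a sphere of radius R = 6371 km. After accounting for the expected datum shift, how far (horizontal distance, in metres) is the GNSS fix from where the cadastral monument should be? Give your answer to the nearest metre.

48 m

Observed coordinate differences: Δφ = +0.00314°, Δλ = -0.00667°.
Converting to metres (1° lat = 111195 m, cos φ = 0.527875): observed ΔN = 349.2 m, observed ΔE = -391.5 m.
Subtracting the expected shift leaves a residual of 349.2 − (310.3) = 38.9 m north and -391.5 − (-419.6) = 28.1 m east.
Residual distance = √(38.9² + 28.1²) = 47.9 m.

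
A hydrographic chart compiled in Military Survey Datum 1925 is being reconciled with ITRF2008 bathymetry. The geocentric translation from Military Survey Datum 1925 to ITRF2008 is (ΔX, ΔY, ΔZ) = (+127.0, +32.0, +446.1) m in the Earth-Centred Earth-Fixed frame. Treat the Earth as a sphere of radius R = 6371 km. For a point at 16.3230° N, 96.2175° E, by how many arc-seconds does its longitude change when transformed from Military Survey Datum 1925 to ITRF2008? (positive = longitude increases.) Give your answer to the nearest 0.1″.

Δλ = -4.4″

sin φ = 0.281052, cos φ = 0.959693, sin λ = 0.994118, cos λ = -0.108303.
East component: ΔE = −sin λ·ΔX + cos λ·ΔY = −(0.994118)(127.0) + (-0.108303)(32.0) = -129.72 m.
1° of latitude spans πR/180 = 111195 m; at latitude φ, 1° of longitude spans that × cos φ = 106712.9 m, so Δλ = -129.72 / 106712.9 × 3600 = -4.376″.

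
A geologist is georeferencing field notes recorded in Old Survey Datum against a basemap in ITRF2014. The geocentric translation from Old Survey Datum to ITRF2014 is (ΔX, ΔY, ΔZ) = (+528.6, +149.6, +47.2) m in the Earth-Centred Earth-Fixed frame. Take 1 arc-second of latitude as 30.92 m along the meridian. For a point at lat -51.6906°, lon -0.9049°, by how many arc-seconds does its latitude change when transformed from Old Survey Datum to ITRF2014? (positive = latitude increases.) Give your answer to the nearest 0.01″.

Δφ = 14.30″

sin φ = -0.784675, cos φ = 0.619908, sin λ = -0.015793, cos λ = 0.999875.
North component: ΔN = −sin φ cos λ·ΔX − sin φ sin λ·ΔY + cos φ·ΔZ = −(-0.784675)(0.999875)(528.6) − (-0.784675)(-0.015793)(149.6) + (0.619908)(47.2) = 442.13 m.
1° of latitude spans 3600 × 30.92 = 111312 m, so Δφ = 442.13 / 111312 × 3600 = 14.299″.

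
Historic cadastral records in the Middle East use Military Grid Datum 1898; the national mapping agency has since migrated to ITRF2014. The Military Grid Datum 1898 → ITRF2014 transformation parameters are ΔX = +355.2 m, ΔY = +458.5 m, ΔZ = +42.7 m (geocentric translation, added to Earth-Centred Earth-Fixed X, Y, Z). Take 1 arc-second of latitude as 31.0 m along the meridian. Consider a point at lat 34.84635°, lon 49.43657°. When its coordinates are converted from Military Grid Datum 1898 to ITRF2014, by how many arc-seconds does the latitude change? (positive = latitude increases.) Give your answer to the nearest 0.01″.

sin φ = 0.571378, cos φ = 0.820687, sin λ = 0.759687, cos λ = 0.650289.
North component: ΔN = −sin φ cos λ·ΔX − sin φ sin λ·ΔY + cos φ·ΔZ = −(0.571378)(0.650289)(355.2) − (0.571378)(0.759687)(458.5) + (0.820687)(42.7) = -295.96 m.
1° of latitude spans 3600 × 31.00 = 111600 m, so Δφ = -295.96 / 111600 × 3600 = -9.547″.

Δφ = -9.55″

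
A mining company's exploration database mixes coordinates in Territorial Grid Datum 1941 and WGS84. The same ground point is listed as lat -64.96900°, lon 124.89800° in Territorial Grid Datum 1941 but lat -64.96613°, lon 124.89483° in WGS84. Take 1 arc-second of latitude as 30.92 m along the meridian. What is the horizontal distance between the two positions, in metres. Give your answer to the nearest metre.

353 m

Δφ = -64.96613° − -64.96900° = +0.00287°; Δλ = 124.89483° − 124.89800° = -0.00317°.
1° of latitude = 3600 × 30.92 = 111312 m.
ΔN = Δφ × 111312 = 319.5 m; ΔE = Δλ × 111312 × cos(-64.96900°) = -0.00317 × 111312 × 0.423109 = -149.3 m.
Distance = √(ΔE² + ΔN²) = √((-149.3)² + 319.5²) = 352.6 m.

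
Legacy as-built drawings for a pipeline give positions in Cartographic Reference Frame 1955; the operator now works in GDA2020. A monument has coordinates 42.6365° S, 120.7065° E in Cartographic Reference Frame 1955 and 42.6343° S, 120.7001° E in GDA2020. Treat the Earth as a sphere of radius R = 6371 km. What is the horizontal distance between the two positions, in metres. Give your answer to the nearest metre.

Δφ = -42.6343° − -42.6365° = +0.0022°; Δλ = 120.7001° − 120.7065° = -0.0064°.
1° along a meridian = πR/180 = 111195 m.
ΔN = Δφ × 111195 = 244.6 m; ΔE = Δλ × 111195 × cos(-42.6365°) = -0.0064 × 111195 × 0.735666 = -523.5 m.
Distance = √(ΔE² + ΔN²) = √((-523.5)² + 244.6²) = 577.9 m.

578 m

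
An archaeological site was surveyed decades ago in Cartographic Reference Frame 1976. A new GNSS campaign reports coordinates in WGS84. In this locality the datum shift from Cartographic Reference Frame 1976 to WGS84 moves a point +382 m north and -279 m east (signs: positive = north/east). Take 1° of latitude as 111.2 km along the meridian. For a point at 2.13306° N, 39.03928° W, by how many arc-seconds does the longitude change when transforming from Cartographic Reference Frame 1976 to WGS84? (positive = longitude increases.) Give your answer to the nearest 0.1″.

Δλ = -9.0″

At latitude 2.13306°, cos φ = 0.999307.
1° of longitude at this latitude = 111.2 × cos φ = 111.12 km, so Δλ = -279.0 / 111122.9 = -0.0025107° = -9.039″.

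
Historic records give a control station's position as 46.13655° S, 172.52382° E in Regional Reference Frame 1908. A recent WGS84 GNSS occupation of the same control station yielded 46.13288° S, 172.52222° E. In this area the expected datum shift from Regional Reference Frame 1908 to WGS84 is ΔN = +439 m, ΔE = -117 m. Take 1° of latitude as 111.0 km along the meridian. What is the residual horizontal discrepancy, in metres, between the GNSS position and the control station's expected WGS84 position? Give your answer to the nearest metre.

32 m

Observed coordinate differences: Δφ = +0.00367°, Δλ = -0.00160°.
Converting to metres (1° lat = 111000 m, cos φ = 0.692942): observed ΔN = 407.4 m, observed ΔE = -123.1 m.
Subtracting the expected shift leaves a residual of 407.4 − (439) = -31.6 m north and -123.1 − (-117) = -6.1 m east.
Residual distance = √((-31.6)² + (-6.1)²) = 32.2 m.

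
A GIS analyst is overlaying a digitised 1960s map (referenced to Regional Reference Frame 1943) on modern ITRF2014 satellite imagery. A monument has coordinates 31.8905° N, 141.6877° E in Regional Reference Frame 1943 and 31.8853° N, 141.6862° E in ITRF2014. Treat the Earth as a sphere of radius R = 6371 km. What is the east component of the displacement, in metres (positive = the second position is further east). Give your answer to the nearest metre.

Δφ = 31.8853° − 31.8905° = -0.0052°; Δλ = 141.6862° − 141.6877° = -0.0015°.
1° along a meridian = πR/180 = 111195 m.
ΔN = Δφ × 111195 = -578.2 m; ΔE = Δλ × 111195 × cos(31.8905°) = -0.0015 × 111195 × 0.849059 = -141.6 m.

ΔE = -142 m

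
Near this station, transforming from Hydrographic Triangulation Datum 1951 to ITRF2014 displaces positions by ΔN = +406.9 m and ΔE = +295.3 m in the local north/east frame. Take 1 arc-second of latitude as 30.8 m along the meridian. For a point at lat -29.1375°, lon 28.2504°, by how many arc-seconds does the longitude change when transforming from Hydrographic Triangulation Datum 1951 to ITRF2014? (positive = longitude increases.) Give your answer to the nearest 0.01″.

Δλ = 10.98″

At latitude -29.1375°, cos φ = 0.873454.
1″ of longitude at this latitude = 30.80 × cos φ = 26.9024 m, so Δλ = 295.3 / 26.9024 = 10.977″.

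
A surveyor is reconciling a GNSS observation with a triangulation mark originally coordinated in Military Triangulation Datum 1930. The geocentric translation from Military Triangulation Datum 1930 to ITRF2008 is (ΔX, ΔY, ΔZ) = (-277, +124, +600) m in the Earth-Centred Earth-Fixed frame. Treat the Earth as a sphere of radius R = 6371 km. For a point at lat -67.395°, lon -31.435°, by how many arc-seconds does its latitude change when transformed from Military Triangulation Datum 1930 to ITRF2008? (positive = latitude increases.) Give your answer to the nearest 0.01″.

sin φ = -0.923177, cos φ = 0.384376, sin λ = -0.521531, cos λ = 0.853232.
North component: ΔN = −sin φ cos λ·ΔX − sin φ sin λ·ΔY + cos φ·ΔZ = −(-0.923177)(0.853232)(-277) − (-0.923177)(-0.521531)(124) + (0.384376)(600) = -47.26 m.
1° of latitude spans πR/180 = 111195 m, so Δφ = -47.26 / 111195 × 3600 = -1.530″.

Δφ = -1.53″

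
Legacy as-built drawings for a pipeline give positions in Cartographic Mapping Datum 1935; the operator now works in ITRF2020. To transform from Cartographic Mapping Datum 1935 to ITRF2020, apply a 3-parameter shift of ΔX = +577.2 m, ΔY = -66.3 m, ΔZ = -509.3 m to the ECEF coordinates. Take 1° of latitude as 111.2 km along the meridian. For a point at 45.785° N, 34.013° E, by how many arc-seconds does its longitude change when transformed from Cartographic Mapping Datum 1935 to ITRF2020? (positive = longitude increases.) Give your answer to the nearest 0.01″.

sin φ = 0.716728, cos φ = 0.697353, sin λ = 0.559381, cos λ = 0.828911.
East component: ΔE = −sin λ·ΔX + cos λ·ΔY = −(0.559381)(577.2) + (0.828911)(-66.3) = -377.83 m.
1° of latitude spans 111200 m; at latitude φ, 1° of longitude spans that × cos φ = 77545.6 m, so Δλ = -377.83 / 77545.6 × 3600 = -17.541″.

Δλ = -17.54″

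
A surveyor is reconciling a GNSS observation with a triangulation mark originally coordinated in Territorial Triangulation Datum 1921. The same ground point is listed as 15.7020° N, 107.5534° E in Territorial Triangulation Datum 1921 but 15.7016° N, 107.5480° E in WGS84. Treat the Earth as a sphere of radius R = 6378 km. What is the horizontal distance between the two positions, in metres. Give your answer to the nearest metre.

580 m

Δφ = 15.7016° − 15.7020° = -0.0004°; Δλ = 107.5480° − 107.5534° = -0.0054°.
1° along a meridian = πR/180 = 111317 m.
ΔN = Δφ × 111317 = -44.5 m; ΔE = Δλ × 111317 × cos(15.7020°) = -0.0054 × 111317 × 0.962682 = -578.7 m.
Distance = √(ΔE² + ΔN²) = √((-578.7)² + (-44.5)²) = 580.4 m.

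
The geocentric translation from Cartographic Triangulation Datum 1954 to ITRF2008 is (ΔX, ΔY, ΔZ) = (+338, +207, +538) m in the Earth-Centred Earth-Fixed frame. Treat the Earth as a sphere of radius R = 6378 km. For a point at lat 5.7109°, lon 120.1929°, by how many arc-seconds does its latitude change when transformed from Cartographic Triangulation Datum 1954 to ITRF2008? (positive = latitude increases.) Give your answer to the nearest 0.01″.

Δφ = 17.28″

sin φ = 0.099509, cos φ = 0.995037, sin λ = 0.864337, cos λ = -0.502913.
North component: ΔN = −sin φ cos λ·ΔX − sin φ sin λ·ΔY + cos φ·ΔZ = −(0.099509)(-0.502913)(338) − (0.099509)(0.864337)(207) + (0.995037)(538) = 534.44 m.
1° of latitude spans πR/180 = 111317 m, so Δφ = 534.44 / 111317 × 3600 = 17.284″.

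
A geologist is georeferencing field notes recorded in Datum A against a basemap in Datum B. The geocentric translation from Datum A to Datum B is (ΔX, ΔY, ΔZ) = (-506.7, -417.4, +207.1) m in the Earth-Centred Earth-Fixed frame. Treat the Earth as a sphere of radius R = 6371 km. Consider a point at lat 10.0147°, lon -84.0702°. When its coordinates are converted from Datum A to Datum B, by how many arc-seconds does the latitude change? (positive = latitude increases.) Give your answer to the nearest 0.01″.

Δφ = 4.56″

sin φ = 0.173901, cos φ = 0.984763, sin λ = -0.994649, cos λ = 0.103310.
North component: ΔN = −sin φ cos λ·ΔX − sin φ sin λ·ΔY + cos φ·ΔZ = −(0.173901)(0.103310)(-506.7) − (0.173901)(-0.994649)(-417.4) + (0.984763)(207.1) = 140.85 m.
1° of latitude spans πR/180 = 111195 m, so Δφ = 140.85 / 111195 × 3600 = 4.560″.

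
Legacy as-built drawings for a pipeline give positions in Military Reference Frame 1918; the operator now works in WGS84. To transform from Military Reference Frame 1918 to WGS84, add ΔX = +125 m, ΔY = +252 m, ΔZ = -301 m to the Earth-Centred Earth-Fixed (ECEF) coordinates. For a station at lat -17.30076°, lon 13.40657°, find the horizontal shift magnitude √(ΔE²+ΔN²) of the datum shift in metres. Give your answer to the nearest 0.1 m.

318.4 m

At φ = -17.30076°, λ = 13.40657°: sin φ = -0.297388, cos φ = 0.954757, sin λ = 0.231859, cos λ = 0.972749.
ΔE = −sin λ·ΔX + cos λ·ΔY = −(0.231859)·(125) + (0.972749)·(252) = 216.15 m.
ΔN = −sin φ cos λ·ΔX − sin φ sin λ·ΔY + cos φ·ΔZ = −(-0.297388)(0.972749)(125) − (-0.297388)(0.231859)(252) + (0.954757)(-301) = -233.85 m.
Horizontal magnitude = √(ΔE² + ΔN²) = √(216.15² + (-233.85)²) = 318.44 m.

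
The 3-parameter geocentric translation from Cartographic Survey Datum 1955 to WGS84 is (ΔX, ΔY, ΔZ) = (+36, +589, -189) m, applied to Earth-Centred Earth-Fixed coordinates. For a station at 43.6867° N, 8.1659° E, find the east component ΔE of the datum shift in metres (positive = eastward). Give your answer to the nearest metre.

At φ = 43.6867°, λ = 8.1659°: sin φ = 0.690715, cos φ = 0.723128, sin λ = 0.142040, cos λ = 0.989861.
ΔE = −sin λ·ΔX + cos λ·ΔY = −(0.142040)·(36) + (0.989861)·(589) = 577.91 m.

ΔE = 578 m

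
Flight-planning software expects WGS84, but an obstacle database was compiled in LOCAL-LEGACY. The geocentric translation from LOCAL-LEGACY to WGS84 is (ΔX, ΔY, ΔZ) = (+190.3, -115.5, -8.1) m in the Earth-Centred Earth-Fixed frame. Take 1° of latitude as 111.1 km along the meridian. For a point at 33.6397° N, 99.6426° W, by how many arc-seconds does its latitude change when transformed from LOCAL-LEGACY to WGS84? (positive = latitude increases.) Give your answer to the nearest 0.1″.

sin φ = 0.553969, cos φ = 0.832538, sin λ = -0.985872, cos λ = -0.167502.
North component: ΔN = −sin φ cos λ·ΔX − sin φ sin λ·ΔY + cos φ·ΔZ = −(0.553969)(-0.167502)(190.3) − (0.553969)(-0.985872)(-115.5) + (0.832538)(-8.1) = -52.16 m.
1° of latitude spans 111100 m, so Δφ = -52.16 / 111100 × 3600 = -1.690″.

Δφ = -1.7″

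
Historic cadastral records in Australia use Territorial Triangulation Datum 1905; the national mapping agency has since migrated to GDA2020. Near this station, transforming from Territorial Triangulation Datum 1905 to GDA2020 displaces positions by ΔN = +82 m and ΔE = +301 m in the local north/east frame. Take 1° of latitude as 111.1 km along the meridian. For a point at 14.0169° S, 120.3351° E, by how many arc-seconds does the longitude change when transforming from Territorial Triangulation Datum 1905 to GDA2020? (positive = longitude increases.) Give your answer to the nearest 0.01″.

Δλ = 10.05″

At latitude -14.0169°, cos φ = 0.970224.
1° of longitude at this latitude = 111.1 × cos φ = 107.79 km, so Δλ = 301.0 / 107791.9 = 0.0027924° = 10.053″.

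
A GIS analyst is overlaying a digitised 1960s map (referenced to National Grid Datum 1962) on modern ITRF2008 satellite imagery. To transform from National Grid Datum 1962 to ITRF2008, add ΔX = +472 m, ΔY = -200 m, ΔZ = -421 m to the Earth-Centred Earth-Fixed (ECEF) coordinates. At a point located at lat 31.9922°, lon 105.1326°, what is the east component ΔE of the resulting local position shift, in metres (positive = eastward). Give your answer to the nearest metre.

The local east axis at (φ, λ) is (−sin λ, cos λ, 0), so ΔE = −sin(105.1326°)·472 + cos(105.1326°)·(-200) = -403.42 m.

ΔE = -403 m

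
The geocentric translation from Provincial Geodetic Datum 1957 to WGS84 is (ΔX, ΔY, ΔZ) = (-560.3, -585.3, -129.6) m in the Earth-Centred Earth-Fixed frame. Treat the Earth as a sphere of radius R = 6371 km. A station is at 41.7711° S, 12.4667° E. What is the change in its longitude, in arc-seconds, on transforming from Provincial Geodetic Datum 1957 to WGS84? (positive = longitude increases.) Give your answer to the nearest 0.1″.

Δλ = -19.6″

sin φ = -0.666156, cos φ = 0.745812, sin λ = 0.215872, cos λ = 0.976422.
East component: ΔE = −sin λ·ΔX + cos λ·ΔY = −(0.215872)(-560.3) + (0.976422)(-585.3) = -450.55 m.
1° of latitude spans πR/180 = 111195 m; at latitude φ, 1° of longitude spans that × cos φ = 82930.5 m, so Δλ = -450.55 / 82930.5 × 3600 = -19.558″.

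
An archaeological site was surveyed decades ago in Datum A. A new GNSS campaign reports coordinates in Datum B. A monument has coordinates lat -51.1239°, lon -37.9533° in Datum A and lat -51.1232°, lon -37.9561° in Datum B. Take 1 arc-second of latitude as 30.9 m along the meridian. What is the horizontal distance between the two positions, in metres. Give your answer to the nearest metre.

Δφ = -51.1232° − -51.1239° = +0.0007°; Δλ = -37.9561° − -37.9533° = -0.0028°.
1° of latitude = 3600 × 30.90 = 111240 m.
ΔN = Δφ × 111240 = 77.9 m; ΔE = Δλ × 111240 × cos(-51.1239°) = -0.0028 × 111240 × 0.627638 = -195.5 m.
Distance = √(ΔE² + ΔN²) = √((-195.5)² + 77.9²) = 210.4 m.

210 m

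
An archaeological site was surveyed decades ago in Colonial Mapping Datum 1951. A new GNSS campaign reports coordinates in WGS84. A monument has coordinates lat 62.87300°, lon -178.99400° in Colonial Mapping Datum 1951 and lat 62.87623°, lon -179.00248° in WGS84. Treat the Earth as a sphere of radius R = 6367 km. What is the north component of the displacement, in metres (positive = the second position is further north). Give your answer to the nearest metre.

ΔN = 359 m

Δφ = 62.87623° − 62.87300° = +0.00323°; Δλ = -179.00248° − -178.99400° = -0.00848°.
1° along a meridian = πR/180 = 111125 m.
ΔN = Δφ × 111125 = 358.9 m; ΔE = Δλ × 111125 × cos(62.87300°) = -0.00848 × 111125 × 0.455964 = -429.7 m.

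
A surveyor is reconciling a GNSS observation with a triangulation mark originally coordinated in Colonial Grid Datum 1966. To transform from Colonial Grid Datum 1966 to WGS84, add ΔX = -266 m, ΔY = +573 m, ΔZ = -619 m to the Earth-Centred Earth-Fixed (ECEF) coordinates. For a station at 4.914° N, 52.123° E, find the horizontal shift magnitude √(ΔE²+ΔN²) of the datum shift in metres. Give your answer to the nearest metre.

The local east axis at (φ, λ) is (−sin λ, cos λ, 0), so ΔE = −sin(52.123°)·(-266) + cos(52.123°)·573 = 561.77 m.
The local north axis is (−sin φ cos λ, −sin φ sin λ, cos φ), giving ΔN = 13.990 − 38.743 − 616.725 = -641.48 m.
Horizontal magnitude = √(ΔE² + ΔN²) = √(561.77² + (-641.48)²) = 852.69 m.

853 m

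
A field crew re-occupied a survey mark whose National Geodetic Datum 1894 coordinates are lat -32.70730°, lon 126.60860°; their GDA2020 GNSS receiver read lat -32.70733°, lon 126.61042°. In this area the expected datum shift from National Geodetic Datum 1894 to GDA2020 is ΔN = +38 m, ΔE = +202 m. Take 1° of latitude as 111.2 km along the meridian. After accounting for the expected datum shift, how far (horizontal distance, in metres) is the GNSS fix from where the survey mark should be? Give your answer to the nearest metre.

52 m

Observed coordinate differences: Δφ = -0.00003°, Δλ = +0.00182°.
Converting to metres (1° lat = 111200 m, cos φ = 0.841442): observed ΔN = -3.3 m, observed ΔE = 170.3 m.
Subtracting the expected shift leaves a residual of -3.3 − (38) = -41.3 m north and 170.3 − (202) = -31.7 m east.
Residual distance = √((-41.3)² + (-31.7)²) = 52.1 m.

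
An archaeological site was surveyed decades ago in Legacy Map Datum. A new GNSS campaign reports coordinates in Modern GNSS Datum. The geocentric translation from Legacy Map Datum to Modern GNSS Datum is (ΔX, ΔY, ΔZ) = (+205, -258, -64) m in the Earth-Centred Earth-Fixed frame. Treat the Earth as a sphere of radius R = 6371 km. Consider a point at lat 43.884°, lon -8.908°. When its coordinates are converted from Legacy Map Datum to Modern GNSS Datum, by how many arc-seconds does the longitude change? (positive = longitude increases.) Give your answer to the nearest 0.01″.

sin φ = 0.693201, cos φ = 0.720745, sin λ = -0.154848, cos λ = 0.987938.
East component: ΔE = −sin λ·ΔX + cos λ·ΔY = −(-0.154848)(205) + (0.987938)(-258) = -223.14 m.
1° of latitude spans πR/180 = 111195 m; at latitude φ, 1° of longitude spans that × cos φ = 80143.2 m, so Δλ = -223.14 / 80143.2 × 3600 = -10.024″.

Δλ = -10.02″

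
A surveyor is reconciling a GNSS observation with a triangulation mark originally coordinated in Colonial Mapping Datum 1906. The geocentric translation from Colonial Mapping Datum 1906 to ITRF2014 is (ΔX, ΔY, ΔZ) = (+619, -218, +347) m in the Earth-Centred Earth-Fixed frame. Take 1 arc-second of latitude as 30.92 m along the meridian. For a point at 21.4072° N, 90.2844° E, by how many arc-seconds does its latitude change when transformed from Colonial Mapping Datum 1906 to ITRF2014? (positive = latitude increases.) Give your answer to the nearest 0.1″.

sin φ = 0.364994, cos φ = 0.931010, sin λ = 0.999988, cos λ = -0.004964.
North component: ΔN = −sin φ cos λ·ΔX − sin φ sin λ·ΔY + cos φ·ΔZ = −(0.364994)(-0.004964)(619) − (0.364994)(0.999988)(-218) + (0.931010)(347) = 403.75 m.
1° of latitude spans 3600 × 30.92 = 111312 m, so Δφ = 403.75 / 111312 × 3600 = 13.058″.

Δφ = 13.1″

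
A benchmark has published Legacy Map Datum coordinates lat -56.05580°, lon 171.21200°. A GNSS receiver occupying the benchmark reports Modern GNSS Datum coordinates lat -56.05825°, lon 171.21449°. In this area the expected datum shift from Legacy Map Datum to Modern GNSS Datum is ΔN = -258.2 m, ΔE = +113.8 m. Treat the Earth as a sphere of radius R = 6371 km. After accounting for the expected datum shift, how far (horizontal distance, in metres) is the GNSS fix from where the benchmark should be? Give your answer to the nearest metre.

43 m

Observed coordinate differences: Δφ = -0.00245°, Δλ = +0.00249°.
Converting to metres (1° lat = 111195 m, cos φ = 0.558385): observed ΔN = -272.4 m, observed ΔE = 154.6 m.
Subtracting the expected shift leaves a residual of -272.4 − (-258.2) = -14.2 m north and 154.6 − (113.8) = 40.8 m east.
Residual distance = √((-14.2)² + 40.8²) = 43.2 m.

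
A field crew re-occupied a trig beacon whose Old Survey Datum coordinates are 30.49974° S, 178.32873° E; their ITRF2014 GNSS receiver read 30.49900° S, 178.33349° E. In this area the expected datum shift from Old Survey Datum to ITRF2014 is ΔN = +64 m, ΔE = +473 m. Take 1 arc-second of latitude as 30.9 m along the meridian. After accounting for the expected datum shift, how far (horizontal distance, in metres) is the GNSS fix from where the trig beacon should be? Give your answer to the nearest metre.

25 m

Observed coordinate differences: Δφ = +0.00074°, Δλ = +0.00476°.
Converting to metres (1° lat = 111240 m, cos φ = 0.861631): observed ΔN = 82.3 m, observed ΔE = 456.2 m.
Subtracting the expected shift leaves a residual of 82.3 − (64) = 18.3 m north and 456.2 − (473) = -16.8 m east.
Residual distance = √(18.3² + (-16.8)²) = 24.8 m.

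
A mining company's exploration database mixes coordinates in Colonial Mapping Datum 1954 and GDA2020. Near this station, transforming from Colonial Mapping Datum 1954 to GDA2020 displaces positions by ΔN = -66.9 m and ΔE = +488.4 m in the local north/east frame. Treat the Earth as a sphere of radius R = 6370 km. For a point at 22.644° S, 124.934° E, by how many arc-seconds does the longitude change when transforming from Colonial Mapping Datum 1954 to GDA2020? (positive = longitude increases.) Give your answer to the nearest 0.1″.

Δλ = 17.1″

At latitude -22.644°, cos φ = 0.922915.
One radian of longitude at latitude φ spans R cos φ, so Δλ = ΔE / (R cos φ) = 488.4 / (6370000 × 0.922915) = 8.3076e-05 rad = 17.136″.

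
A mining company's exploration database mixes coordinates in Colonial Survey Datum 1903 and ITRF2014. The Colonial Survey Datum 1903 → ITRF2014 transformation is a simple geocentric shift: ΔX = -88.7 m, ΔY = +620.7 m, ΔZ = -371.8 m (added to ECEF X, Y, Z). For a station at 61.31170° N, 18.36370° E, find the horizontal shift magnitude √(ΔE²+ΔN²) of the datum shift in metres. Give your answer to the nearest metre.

At φ = 61.31170°, λ = 18.36370°: sin φ = 0.877244, cos φ = 0.480044, sin λ = 0.315048, cos λ = 0.949076.
ΔE = −sin λ·ΔX + cos λ·ΔY = −(0.315048)·(-88.7) + (0.949076)·(620.7) = 617.04 m.
ΔN = −sin φ cos λ·ΔX − sin φ sin λ·ΔY + cos φ·ΔZ = −(0.877244)(0.949076)(-88.7) − (0.877244)(0.315048)(620.7) + (0.480044)(-371.8) = -276.18 m.
Horizontal magnitude = √(ΔE² + ΔN²) = √(617.04² + (-276.18)²) = 676.02 m.

676 m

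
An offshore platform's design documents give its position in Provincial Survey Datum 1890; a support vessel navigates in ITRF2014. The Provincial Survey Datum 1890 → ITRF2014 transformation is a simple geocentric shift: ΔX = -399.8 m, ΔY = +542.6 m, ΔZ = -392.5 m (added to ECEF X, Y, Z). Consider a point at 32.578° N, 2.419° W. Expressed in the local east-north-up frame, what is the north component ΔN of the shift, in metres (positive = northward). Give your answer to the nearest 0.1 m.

The local north axis is (−sin φ cos λ, −sin φ sin λ, cos φ), giving ΔN = 215.079 + 12.331 − 330.744 = -103.33 m.

ΔN = -103.3 m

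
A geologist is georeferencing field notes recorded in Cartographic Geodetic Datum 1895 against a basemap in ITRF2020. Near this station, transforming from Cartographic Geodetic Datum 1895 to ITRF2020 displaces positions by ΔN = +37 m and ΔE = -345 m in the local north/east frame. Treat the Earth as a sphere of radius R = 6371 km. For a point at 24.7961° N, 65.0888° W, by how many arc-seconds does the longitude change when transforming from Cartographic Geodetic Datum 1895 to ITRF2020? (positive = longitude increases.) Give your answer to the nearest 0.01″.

At latitude 24.7961°, cos φ = 0.907806.
One radian of longitude at latitude φ spans R cos φ, so Δλ = ΔE / (R cos φ) = -345.0 / (6371000 × 0.907806) = -5.9651e-05 rad = -12.304″.

Δλ = -12.30″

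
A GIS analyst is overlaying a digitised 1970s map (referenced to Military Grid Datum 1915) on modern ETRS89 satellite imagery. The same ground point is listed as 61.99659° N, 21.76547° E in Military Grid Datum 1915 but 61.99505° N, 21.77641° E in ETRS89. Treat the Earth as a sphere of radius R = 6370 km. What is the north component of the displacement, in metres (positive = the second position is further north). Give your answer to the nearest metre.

ΔN = -171 m

Δφ = 61.99505° − 61.99659° = -0.00154°; Δλ = 21.77641° − 21.76547° = +0.01094°.
1° along a meridian = πR/180 = 111177 m.
ΔN = Δφ × 111177 = -171.2 m; ΔE = Δλ × 111177 × cos(61.99659°) = +0.01094 × 111177 × 0.469524 = 571.1 m.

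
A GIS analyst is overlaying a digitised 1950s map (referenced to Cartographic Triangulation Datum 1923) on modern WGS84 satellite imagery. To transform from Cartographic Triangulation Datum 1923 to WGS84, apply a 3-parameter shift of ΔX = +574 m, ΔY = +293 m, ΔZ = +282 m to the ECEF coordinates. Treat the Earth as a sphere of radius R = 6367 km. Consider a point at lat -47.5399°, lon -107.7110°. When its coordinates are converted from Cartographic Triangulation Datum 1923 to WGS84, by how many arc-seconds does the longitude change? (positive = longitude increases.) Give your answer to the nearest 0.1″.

sin φ = -0.737748, cos φ = 0.675077, sin λ = -0.952603, cos λ = -0.304216.
East component: ΔE = −sin λ·ΔX + cos λ·ΔY = −(-0.952603)(574) + (-0.304216)(293) = 457.66 m.
1° of latitude spans πR/180 = 111125 m; at latitude φ, 1° of longitude spans that × cos φ = 75018.0 m, so Δλ = 457.66 / 75018.0 × 3600 = 21.962″.

Δλ = 22.0″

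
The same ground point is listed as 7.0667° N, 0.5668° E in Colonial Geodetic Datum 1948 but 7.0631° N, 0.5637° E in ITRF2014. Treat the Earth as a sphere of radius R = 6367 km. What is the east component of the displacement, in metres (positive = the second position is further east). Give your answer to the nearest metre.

ΔE = -342 m

Δφ = 7.0631° − 7.0667° = -0.0036°; Δλ = 0.5637° − 0.5668° = -0.0031°.
1° along a meridian = πR/180 = 111125 m.
ΔN = Δφ × 111125 = -400.1 m; ΔE = Δλ × 111125 × cos(7.0667°) = -0.0031 × 111125 × 0.992404 = -341.9 m.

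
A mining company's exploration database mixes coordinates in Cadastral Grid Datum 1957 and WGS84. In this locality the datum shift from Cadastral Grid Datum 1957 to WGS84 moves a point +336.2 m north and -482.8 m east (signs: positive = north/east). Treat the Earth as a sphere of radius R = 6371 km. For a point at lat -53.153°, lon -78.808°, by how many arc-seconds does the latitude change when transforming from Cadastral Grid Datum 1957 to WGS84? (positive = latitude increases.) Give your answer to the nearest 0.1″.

On a sphere of radius R, 1 rad of latitude = R, so Δφ = ΔN / R = 336.2 / 6371000 = 5.2770e-05 rad = 10.885″.

Δφ = 10.9″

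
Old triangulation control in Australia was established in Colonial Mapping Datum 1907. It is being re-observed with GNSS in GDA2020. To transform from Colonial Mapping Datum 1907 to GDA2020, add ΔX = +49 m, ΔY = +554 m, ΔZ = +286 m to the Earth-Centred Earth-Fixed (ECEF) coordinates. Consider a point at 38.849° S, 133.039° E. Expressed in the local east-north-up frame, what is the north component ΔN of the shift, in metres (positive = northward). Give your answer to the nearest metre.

ΔN = 456 m

The local north axis is (−sin φ cos λ, −sin φ sin λ, cos φ), giving ΔN = -20.977 + 253.990 + 222.737 = 455.75 m.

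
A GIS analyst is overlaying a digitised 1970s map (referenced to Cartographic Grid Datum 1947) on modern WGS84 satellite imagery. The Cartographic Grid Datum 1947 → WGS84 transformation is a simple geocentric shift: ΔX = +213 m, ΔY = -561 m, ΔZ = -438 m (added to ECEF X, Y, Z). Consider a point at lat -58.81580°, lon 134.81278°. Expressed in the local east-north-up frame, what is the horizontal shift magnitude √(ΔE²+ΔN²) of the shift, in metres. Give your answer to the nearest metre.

At φ = -58.81580°, λ = 134.81278°: sin φ = -0.855507, cos φ = 0.517791, sin λ = 0.709414, cos λ = -0.704792.
ΔE = −sin λ·ΔX + cos λ·ΔY = −(0.709414)·(213) + (-0.704792)·(-561) = 244.28 m.
ΔN = −sin φ cos λ·ΔX − sin φ sin λ·ΔY + cos φ·ΔZ = −(-0.855507)(-0.704792)(213) − (-0.855507)(0.709414)(-561) + (0.517791)(-438) = -695.70 m.
Horizontal magnitude = √(ΔE² + ΔN²) = √(244.28² + (-695.70)²) = 737.34 m.

737 m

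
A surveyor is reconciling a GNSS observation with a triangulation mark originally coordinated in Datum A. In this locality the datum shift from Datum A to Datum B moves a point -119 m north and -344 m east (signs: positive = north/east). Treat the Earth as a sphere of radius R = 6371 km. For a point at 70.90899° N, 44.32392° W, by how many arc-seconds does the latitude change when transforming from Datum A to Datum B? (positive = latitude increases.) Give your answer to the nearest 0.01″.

Δφ = -3.85″

On a sphere of radius R, 1 rad of latitude = R, so Δφ = ΔN / R = -119.0 / 6371000 = -1.8678e-05 rad = -3.853″.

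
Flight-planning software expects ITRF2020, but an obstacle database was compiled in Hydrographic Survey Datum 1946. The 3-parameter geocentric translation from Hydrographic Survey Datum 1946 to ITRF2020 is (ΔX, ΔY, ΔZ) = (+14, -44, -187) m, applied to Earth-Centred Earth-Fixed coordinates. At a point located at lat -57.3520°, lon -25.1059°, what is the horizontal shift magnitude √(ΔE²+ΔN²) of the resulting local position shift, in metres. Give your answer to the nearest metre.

At φ = -57.3520°, λ = -25.1059°: sin φ = -0.842001, cos φ = 0.539476, sin λ = -0.424293, cos λ = 0.905525.
ΔE = −sin λ·ΔX + cos λ·ΔY = −(-0.424293)·(14) + (0.905525)·(-44) = -33.90 m.
ΔN = −sin φ cos λ·ΔX − sin φ sin λ·ΔY + cos φ·ΔZ = −(-0.842001)(0.905525)(14) − (-0.842001)(-0.424293)(-44) + (0.539476)(-187) = -74.49 m.
Horizontal magnitude = √(ΔE² + ΔN²) = √((-33.90)² + (-74.49)²) = 81.84 m.

82 m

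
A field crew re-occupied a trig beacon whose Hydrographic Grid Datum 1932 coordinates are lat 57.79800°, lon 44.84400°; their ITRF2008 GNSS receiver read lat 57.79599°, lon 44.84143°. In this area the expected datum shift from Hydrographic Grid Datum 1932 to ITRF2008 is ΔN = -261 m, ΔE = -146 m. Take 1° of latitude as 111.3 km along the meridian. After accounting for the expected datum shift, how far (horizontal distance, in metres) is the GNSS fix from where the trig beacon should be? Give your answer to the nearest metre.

Observed coordinate differences: Δφ = -0.00201°, Δλ = -0.00257°.
Converting to metres (1° lat = 111300 m, cos φ = 0.532906): observed ΔN = -223.7 m, observed ΔE = -152.4 m.
Subtracting the expected shift leaves a residual of -223.7 − (-261) = 37.3 m north and -152.4 − (-146) = -6.4 m east.
Residual distance = √(37.3² + (-6.4)²) = 37.8 m.

38 m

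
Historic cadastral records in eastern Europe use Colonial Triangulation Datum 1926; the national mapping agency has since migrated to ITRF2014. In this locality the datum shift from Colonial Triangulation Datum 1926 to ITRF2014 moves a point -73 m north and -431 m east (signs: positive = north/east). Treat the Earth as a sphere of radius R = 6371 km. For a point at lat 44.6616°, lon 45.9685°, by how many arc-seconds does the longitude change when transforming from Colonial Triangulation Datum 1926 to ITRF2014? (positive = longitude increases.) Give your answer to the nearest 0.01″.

At latitude 44.6616°, cos φ = 0.711271.
One radian of longitude at latitude φ spans R cos φ, so Δλ = ΔE / (R cos φ) = -431.0 / (6371000 × 0.711271) = -9.5112e-05 rad = -19.618″.

Δλ = -19.62″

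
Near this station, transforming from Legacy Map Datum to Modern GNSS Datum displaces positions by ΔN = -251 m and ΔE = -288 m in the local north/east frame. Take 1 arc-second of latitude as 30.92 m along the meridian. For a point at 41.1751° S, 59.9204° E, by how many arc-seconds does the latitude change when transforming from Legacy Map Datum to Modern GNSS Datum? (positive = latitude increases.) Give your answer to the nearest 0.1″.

Δφ = -8.1″

1″ of latitude = 30.92 m, so Δφ = -251.0 / 30.92 = -8.118″.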